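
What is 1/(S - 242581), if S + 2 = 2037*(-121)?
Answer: -1/489060 ≈ -2.0447e-6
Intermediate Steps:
S = -246479 (S = -2 + 2037*(-121) = -2 - 246477 = -246479)
1/(S - 242581) = 1/(-246479 - 242581) = 1/(-489060) = -1/489060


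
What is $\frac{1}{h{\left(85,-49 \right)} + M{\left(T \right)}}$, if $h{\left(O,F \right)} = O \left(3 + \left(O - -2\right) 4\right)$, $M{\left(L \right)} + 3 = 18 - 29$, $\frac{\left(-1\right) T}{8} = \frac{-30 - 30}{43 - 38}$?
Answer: $\frac{1}{29821} \approx 3.3533 \cdot 10^{-5}$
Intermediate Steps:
$T = 96$ ($T = - 8 \frac{-30 - 30}{43 - 38} = - 8 \left(- \frac{60}{5}\right) = - 8 \left(\left(-60\right) \frac{1}{5}\right) = \left(-8\right) \left(-12\right) = 96$)
$M{\left(L \right)} = -14$ ($M{\left(L \right)} = -3 + \left(18 - 29\right) = -3 - 11 = -14$)
$h{\left(O,F \right)} = O \left(11 + 4 O\right)$ ($h{\left(O,F \right)} = O \left(3 + \left(O + 2\right) 4\right) = O \left(3 + \left(2 + O\right) 4\right) = O \left(3 + \left(8 + 4 O\right)\right) = O \left(11 + 4 O\right)$)
$\frac{1}{h{\left(85,-49 \right)} + M{\left(T \right)}} = \frac{1}{85 \left(11 + 4 \cdot 85\right) - 14} = \frac{1}{85 \left(11 + 340\right) - 14} = \frac{1}{85 \cdot 351 - 14} = \frac{1}{29835 - 14} = \frac{1}{29821}$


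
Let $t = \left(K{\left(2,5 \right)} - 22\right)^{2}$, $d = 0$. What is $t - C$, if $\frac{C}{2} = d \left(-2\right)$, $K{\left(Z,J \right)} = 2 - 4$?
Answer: $576$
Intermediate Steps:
$K{\left(Z,J \right)} = -2$ ($K{\left(Z,J \right)} = 2 - 4 = -2$)
$t = 576$ ($t = \left(-2 - 22\right)^{2} = \left(-24\right)^{2} = 576$)
$C = 0$ ($C = 2 \cdot 0 \left(-2\right) = 2 \cdot 0 = 0$)
$t - C = 576 - 0 = 576 + 0 = 576$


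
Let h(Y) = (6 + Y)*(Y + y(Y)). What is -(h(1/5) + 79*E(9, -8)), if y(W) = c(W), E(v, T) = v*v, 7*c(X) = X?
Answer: -1120073/175 ≈ -6400.4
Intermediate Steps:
c(X) = X/7
E(v, T) = v²
y(W) = W/7
h(Y) = 8*Y*(6 + Y)/7 (h(Y) = (6 + Y)*(Y + Y/7) = (6 + Y)*(8*Y/7) = 8*Y*(6 + Y)/7)
-(h(1/5) + 79*E(9, -8)) = -((8/7)*(6 + 1/5)/5 + 79*9²) = -((8/7)*(⅕)*(6 + ⅕) + 79*81) = -((8/7)*(⅕)*(31/5) + 6399) = -(248/175 + 6399) = -1*1120073/175 = -1120073/175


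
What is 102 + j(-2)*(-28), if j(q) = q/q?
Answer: 74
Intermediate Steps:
j(q) = 1
102 + j(-2)*(-28) = 102 + 1*(-28) = 102 - 28 = 74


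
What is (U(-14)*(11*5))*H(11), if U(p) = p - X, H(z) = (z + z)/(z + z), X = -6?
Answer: -440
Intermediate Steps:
H(z) = 1 (H(z) = (2*z)/((2*z)) = (2*z)*(1/(2*z)) = 1)
U(p) = 6 + p (U(p) = p - 1*(-6) = p + 6 = 6 + p)
(U(-14)*(11*5))*H(11) = ((6 - 14)*(11*5))*1 = -8*55*1 = -440*1 = -440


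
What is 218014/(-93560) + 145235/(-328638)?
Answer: -21308967883/7686842820 ≈ -2.7721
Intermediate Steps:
218014/(-93560) + 145235/(-328638) = 218014*(-1/93560) + 145235*(-1/328638) = -109007/46780 - 145235/328638 = -21308967883/7686842820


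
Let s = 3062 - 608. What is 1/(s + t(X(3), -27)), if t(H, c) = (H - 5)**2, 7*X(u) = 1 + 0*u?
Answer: 49/121402 ≈ 0.00040362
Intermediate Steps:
X(u) = 1/7 (X(u) = (1 + 0*u)/7 = (1 + 0)/7 = (1/7)*1 = 1/7)
t(H, c) = (-5 + H)**2
s = 2454
1/(s + t(X(3), -27)) = 1/(2454 + (-5 + 1/7)**2) = 1/(2454 + (-34/7)**2) = 1/(2454 + 1156/49) = 1/(121402/49) = 49/121402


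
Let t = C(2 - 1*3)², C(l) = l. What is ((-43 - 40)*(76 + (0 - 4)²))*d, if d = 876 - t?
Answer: -6681500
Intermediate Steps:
t = 1 (t = (2 - 1*3)² = (2 - 3)² = (-1)² = 1)
d = 875 (d = 876 - 1*1 = 876 - 1 = 875)
((-43 - 40)*(76 + (0 - 4)²))*d = ((-43 - 40)*(76 + (0 - 4)²))*875 = -83*(76 + (-4)²)*875 = -83*(76 + 16)*875 = -83*92*875 = -7636*875 = -6681500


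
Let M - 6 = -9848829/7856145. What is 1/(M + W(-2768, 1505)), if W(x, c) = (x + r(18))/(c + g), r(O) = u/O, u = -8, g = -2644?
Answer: 8948149155/64220379679 ≈ 0.13934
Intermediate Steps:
r(O) = -8/O
W(x, c) = (-4/9 + x)/(-2644 + c) (W(x, c) = (x - 8/18)/(c - 2644) = (x - 8*1/18)/(-2644 + c) = (x - 4/9)/(-2644 + c) = (-4/9 + x)/(-2644 + c))
M = 12429347/2618715 (M = 6 - 9848829/7856145 = 6 - 9848829*1/7856145 = 6 - 3282943/2618715 = 12429347/2618715 ≈ 4.7464)
1/(M + W(-2768, 1505)) = 1/(12429347/2618715 + (-4/9 - 2768)/(-2644 + 1505)) = 1/(12429347/2618715 - 24916/9/(-1139)) = 1/(12429347/2618715 - 1/1139*(-24916/9)) = 1/(12429347/2618715 + 24916/10251) = 1/(64220379679/8948149155) = 8948149155/64220379679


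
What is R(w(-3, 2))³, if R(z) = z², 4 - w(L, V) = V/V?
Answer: 729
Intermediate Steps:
w(L, V) = 3 (w(L, V) = 4 - V/V = 4 - 1*1 = 4 - 1 = 3)
R(w(-3, 2))³ = (3²)³ = 9³ = 729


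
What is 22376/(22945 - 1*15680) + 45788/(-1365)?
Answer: -60421316/1983345 ≈ -30.464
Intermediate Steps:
22376/(22945 - 1*15680) + 45788/(-1365) = 22376/(22945 - 15680) + 45788*(-1/1365) = 22376/7265 - 45788/1365 = -60421316/1983345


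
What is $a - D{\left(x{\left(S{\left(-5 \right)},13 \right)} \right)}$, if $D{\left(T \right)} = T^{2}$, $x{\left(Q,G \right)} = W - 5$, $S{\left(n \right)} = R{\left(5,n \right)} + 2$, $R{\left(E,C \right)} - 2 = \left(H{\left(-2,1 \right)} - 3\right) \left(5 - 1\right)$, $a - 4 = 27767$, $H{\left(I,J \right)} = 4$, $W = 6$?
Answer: $27770$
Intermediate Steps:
$a = 27771$ ($a = 4 + 27767 = 27771$)
$R{\left(E,C \right)} = 6$ ($R{\left(E,C \right)} = 2 + \left(4 - 3\right) \left(5 - 1\right) = 2 + 1 \cdot 4 = 2 + 4 = 6$)
$S{\left(n \right)} = 8$ ($S{\left(n \right)} = 6 + 2 = 8$)
$x{\left(Q,G \right)} = 1$ ($x{\left(Q,G \right)} = 6 - 5 = 1$)
$a - D{\left(x{\left(S{\left(-5 \right)},13 \right)} \right)} = 27771 - 1^{2} = 27771 - 1 = 27770$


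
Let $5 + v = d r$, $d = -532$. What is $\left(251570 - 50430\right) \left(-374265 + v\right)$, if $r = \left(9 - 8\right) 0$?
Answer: $-75280667800$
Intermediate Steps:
$r = 0$ ($r = 1 \cdot 0 = 0$)
$v = -5$ ($v = -5 - 0 = -5 + 0 = -5$)
$\left(251570 - 50430\right) \left(-374265 + v\right) = \left(251570 - 50430\right) \left(-374265 - 5\right) = 201140 \left(-374270\right) = -75280667800$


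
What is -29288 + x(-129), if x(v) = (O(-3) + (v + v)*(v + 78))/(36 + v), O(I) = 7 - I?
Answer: -2736952/93 ≈ -29430.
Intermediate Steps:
x(v) = (10 + 2*v*(78 + v))/(36 + v) (x(v) = ((7 - 1*(-3)) + (v + v)*(v + 78))/(36 + v) = ((7 + 3) + (2*v)*(78 + v))/(36 + v) = (10 + 2*v*(78 + v))/(36 + v))
-29288 + x(-129) = -29288 + 2*(5 + (-129)² + 78*(-129))/(36 - 129) = -29288 + 2*(5 + 16641 - 10062)/(-93) = -29288 + 2*(-1/93)*6584 = -29288 - 13168/93 = -2736952/93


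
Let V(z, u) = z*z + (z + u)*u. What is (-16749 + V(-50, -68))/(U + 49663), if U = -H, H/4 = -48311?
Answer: -2075/80969 ≈ -0.025627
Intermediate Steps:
H = -193244 (H = 4*(-48311) = -193244)
V(z, u) = z² + u*(u + z) (V(z, u) = z² + (u + z)*u = z² + u*(u + z))
U = 193244 (U = -1*(-193244) = 193244)
(-16749 + V(-50, -68))/(U + 49663) = (-16749 + ((-68)² + (-50)² - 68*(-50)))/(193244 + 49663) = (-16749 + (4624 + 2500 + 3400))/242907 = (-16749 + 10524)*(1/242907) = -6225*1/242907 = -2075/80969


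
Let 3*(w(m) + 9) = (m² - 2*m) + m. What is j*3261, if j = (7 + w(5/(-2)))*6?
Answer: 35871/2 ≈ 17936.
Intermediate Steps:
w(m) = -9 - m/3 + m²/3 (w(m) = -9 + ((m² - 2*m) + m)/3 = -9 + (m² - m)/3 = -9 + (-m/3 + m²/3) = -9 - m/3 + m²/3)
j = 11/2 (j = (7 + (-9 - 5/(3*(-2)) + (5/(-2))²/3))*6 = (7 + (-9 - 5*(-1)/(3*2) + (5*(-½))²/3))*6 = (7 + (-9 - ⅓*(-5/2) + (-5/2)²/3))*6 = (7 + (-9 + ⅚ + (⅓)*(25/4)))*6 = (7 + (-9 + ⅚ + 25/12))*6 = (7 - 73/12)*6 = (11/12)*6 = 11/2 ≈ 5.5000)
j*3261 = (11/2)*3261 = 35871/2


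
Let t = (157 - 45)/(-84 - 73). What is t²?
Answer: 12544/24649 ≈ 0.50891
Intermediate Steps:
t = -112/157 (t = 112/(-157) = 112*(-1/157) = -112/157 ≈ -0.71338)
t² = (-112/157)² = 12544/24649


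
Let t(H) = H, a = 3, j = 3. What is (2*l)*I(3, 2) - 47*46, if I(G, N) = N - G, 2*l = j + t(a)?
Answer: -2168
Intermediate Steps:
l = 3 (l = (3 + 3)/2 = (½)*6 = 3)
(2*l)*I(3, 2) - 47*46 = (2*3)*(2 - 1*3) - 47*46 = 6*(2 - 3) - 2162 = 6*(-1) - 2162 = -6 - 2162 = -2168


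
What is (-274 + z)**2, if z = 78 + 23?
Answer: 29929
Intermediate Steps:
z = 101
(-274 + z)**2 = (-274 + 101)**2 = (-173)**2 = 29929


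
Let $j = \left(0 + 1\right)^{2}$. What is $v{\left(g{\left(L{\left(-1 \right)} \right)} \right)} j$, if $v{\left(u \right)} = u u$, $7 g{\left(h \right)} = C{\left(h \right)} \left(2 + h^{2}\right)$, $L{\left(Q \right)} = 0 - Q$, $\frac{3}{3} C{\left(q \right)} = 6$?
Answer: $\frac{324}{49} \approx 6.6122$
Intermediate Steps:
$C{\left(q \right)} = 6$
$L{\left(Q \right)} = - Q$
$g{\left(h \right)} = \frac{12}{7} + \frac{6 h^{2}}{7}$ ($g{\left(h \right)} = \frac{6 \left(2 + h^{2}\right)}{7} = \frac{12 + 6 h^{2}}{7} = \frac{12}{7} + \frac{6 h^{2}}{7}$)
$j = 1$ ($j = 1^{2} = 1$)
$v{\left(u \right)} = u^{2}$
$v{\left(g{\left(L{\left(-1 \right)} \right)} \right)} j = \left(\frac{12}{7} + \frac{6 \left(\left(-1\right) \left(-1\right)\right)^{2}}{7}\right)^{2} \cdot 1 = \left(\frac{12}{7} + \frac{6 \cdot 1^{2}}{7}\right)^{2} \cdot 1 = \left(\frac{12}{7} + \frac{6}{7} \cdot 1\right)^{2} \cdot 1 = \left(\frac{12}{7} + \frac{6}{7}\right)^{2} \cdot 1 = \left(\frac{18}{7}\right)^{2} \cdot 1 = \frac{324}{49} \cdot 1 = \frac{324}{49}$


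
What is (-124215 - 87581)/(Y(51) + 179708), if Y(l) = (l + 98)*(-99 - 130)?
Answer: -16292/11199 ≈ -1.4548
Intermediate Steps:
Y(l) = -22442 - 229*l (Y(l) = (98 + l)*(-229) = -22442 - 229*l)
(-124215 - 87581)/(Y(51) + 179708) = (-124215 - 87581)/((-22442 - 229*51) + 179708) = -211796/((-22442 - 11679) + 179708) = -211796/(-34121 + 179708) = -211796/145587 = -211796*1/145587 = -16292/11199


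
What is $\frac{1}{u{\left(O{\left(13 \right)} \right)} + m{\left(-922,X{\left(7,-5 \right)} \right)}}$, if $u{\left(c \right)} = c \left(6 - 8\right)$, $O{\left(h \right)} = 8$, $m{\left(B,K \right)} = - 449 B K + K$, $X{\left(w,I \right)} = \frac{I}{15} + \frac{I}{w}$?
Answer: $- \frac{7}{3035958} \approx -2.3057 \cdot 10^{-6}$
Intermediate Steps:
$X{\left(w,I \right)} = \frac{I}{15} + \frac{I}{w}$ ($X{\left(w,I \right)} = I \frac{1}{15} + \frac{I}{w} = \frac{I}{15} + \frac{I}{w}$)
$m{\left(B,K \right)} = K - 449 B K$ ($m{\left(B,K \right)} = - 449 B K + K = K - 449 B K$)
$u{\left(c \right)} = - 2 c$ ($u{\left(c \right)} = c \left(-2\right) = - 2 c$)
$\frac{1}{u{\left(O{\left(13 \right)} \right)} + m{\left(-922,X{\left(7,-5 \right)} \right)}} = \frac{1}{\left(-2\right) 8 + \left(\frac{1}{15} \left(-5\right) - \frac{5}{7}\right) \left(1 - -413978\right)} = \frac{1}{-16 + \left(- \frac{1}{3} - \frac{5}{7}\right) \left(1 + 413978\right)} = \frac{1}{-16 + \left(- \frac{1}{3} - \frac{5}{7}\right) 413979} = \frac{1}{-16 - \frac{3035846}{7}} = \frac{1}{- \frac{3035958}{7}} = - \frac{7}{3035958}$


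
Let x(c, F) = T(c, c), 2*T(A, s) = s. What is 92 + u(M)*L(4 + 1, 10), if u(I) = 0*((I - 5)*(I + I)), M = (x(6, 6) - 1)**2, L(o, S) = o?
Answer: 92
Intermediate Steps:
T(A, s) = s/2
x(c, F) = c/2
M = 4 (M = ((1/2)*6 - 1)**2 = (3 - 1)**2 = 2**2 = 4)
u(I) = 0 (u(I) = 0*((-5 + I)*(2*I)) = 0*(2*I*(-5 + I)) = 0)
92 + u(M)*L(4 + 1, 10) = 92 + 0*(4 + 1) = 92 + 0*5 = 92 + 0 = 92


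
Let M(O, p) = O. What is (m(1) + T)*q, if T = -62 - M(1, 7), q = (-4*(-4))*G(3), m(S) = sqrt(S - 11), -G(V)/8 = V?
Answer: 24192 - 384*I*sqrt(10) ≈ 24192.0 - 1214.3*I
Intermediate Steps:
G(V) = -8*V
m(S) = sqrt(-11 + S)
q = -384 (q = (-4*(-4))*(-8*3) = 16*(-24) = -384)
T = -63 (T = -62 - 1*1 = -62 - 1 = -63)
(m(1) + T)*q = (sqrt(-11 + 1) - 63)*(-384) = (sqrt(-10) - 63)*(-384) = (I*sqrt(10) - 63)*(-384) = (-63 + I*sqrt(10))*(-384) = 24192 - 384*I*sqrt(10)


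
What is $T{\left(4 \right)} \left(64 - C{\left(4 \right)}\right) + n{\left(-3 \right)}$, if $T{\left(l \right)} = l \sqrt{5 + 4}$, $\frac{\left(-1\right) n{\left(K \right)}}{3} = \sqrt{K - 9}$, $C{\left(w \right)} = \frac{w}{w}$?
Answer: $756 - 6 i \sqrt{3} \approx 756.0 - 10.392 i$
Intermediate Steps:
$C{\left(w \right)} = 1$
$n{\left(K \right)} = - 3 \sqrt{-9 + K}$ ($n{\left(K \right)} = - 3 \sqrt{K - 9} = - 3 \sqrt{-9 + K}$)
$T{\left(l \right)} = 3 l$ ($T{\left(l \right)} = l \sqrt{9} = l 3 = 3 l$)
$T{\left(4 \right)} \left(64 - C{\left(4 \right)}\right) + n{\left(-3 \right)} = 3 \cdot 4 \left(64 - 1\right) - 3 \sqrt{-9 - 3} = 12 \left(64 - 1\right) - 3 \sqrt{-12} = 12 \cdot 63 - 3 \cdot 2 i \sqrt{3} = 756 - 6 i \sqrt{3}$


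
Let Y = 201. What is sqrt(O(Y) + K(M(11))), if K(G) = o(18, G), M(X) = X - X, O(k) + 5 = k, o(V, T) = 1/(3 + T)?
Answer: sqrt(1767)/3 ≈ 14.012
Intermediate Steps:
O(k) = -5 + k
M(X) = 0
K(G) = 1/(3 + G)
sqrt(O(Y) + K(M(11))) = sqrt((-5 + 201) + 1/(3 + 0)) = sqrt(196 + 1/3) = sqrt(589/3) = sqrt(1767)/3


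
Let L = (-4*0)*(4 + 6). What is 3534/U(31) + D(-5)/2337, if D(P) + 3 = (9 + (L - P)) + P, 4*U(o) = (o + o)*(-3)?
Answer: -59202/779 ≈ -75.997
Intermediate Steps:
L = 0 (L = 0*10 = 0)
U(o) = -3*o/2 (U(o) = ((o + o)*(-3))/4 = ((2*o)*(-3))/4 = (-6*o)/4 = -3*o/2)
D(P) = 6 (D(P) = -3 + ((9 + (0 - P)) + P) = -3 + ((9 - P) + P) = -3 + 9 = 6)
3534/U(31) + D(-5)/2337 = 3534/((-3/2*31)) + 6/2337 = 3534/(-93/2) + 6*(1/2337) = 3534*(-2/93) + 2/779 = -76 + 2/779 = -59202/779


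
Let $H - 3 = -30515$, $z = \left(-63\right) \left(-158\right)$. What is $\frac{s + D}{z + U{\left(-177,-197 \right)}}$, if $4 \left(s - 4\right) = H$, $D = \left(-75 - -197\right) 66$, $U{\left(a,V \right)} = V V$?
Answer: $\frac{428}{48763} \approx 0.0087771$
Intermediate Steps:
$U{\left(a,V \right)} = V^{2}$
$z = 9954$
$H = -30512$ ($H = 3 - 30515 = -30512$)
$D = 8052$ ($D = \left(-75 + 197\right) 66 = 122 \cdot 66 = 8052$)
$s = -7624$ ($s = 4 + \frac{1}{4} \left(-30512\right) = 4 - 7628 = -7624$)
$\frac{s + D}{z + U{\left(-177,-197 \right)}} = \frac{-7624 + 8052}{9954 + \left(-197\right)^{2}} = \frac{428}{9954 + 38809} = \frac{428}{48763}$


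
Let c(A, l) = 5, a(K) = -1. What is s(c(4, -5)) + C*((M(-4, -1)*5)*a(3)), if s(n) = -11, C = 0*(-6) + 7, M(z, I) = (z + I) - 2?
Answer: 234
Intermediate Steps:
M(z, I) = -2 + I + z (M(z, I) = (I + z) - 2 = -2 + I + z)
C = 7 (C = 0 + 7 = 7)
s(c(4, -5)) + C*((M(-4, -1)*5)*a(3)) = -11 + 7*(((-2 - 1 - 4)*5)*(-1)) = -11 + 7*(-7*5*(-1)) = -11 + 7*(-35*(-1)) = -11 + 7*35 = -11 + 245 = 234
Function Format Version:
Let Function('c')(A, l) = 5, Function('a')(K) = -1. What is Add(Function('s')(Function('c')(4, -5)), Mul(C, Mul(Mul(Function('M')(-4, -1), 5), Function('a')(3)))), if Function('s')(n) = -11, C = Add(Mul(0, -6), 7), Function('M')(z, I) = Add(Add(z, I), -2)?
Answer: 234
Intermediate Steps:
Function('M')(z, I) = Add(-2, I, z) (Function('M')(z, I) = Add(Add(I, z), -2) = Add(-2, I, z))
C = 7 (C = Add(0, 7) = 7)
Add(Function('s')(Function('c')(4, -5)), Mul(C, Mul(Mul(Function('M')(-4, -1), 5), Function('a')(3)))) = Add(-11, Mul(7, Mul(Mul(Add(-2, -1, -4), 5), -1))) = Add(-11, Mul(7, Mul(Mul(-7, 5), -1))) = Add(-11, Mul(7, Mul(-35, -1))) = Add(-11, Mul(7, 35)) = Add(-11, 245) = 234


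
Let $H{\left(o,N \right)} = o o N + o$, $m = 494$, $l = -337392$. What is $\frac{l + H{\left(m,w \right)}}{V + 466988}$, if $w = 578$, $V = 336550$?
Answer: $\frac{70357955}{401769} \approx 175.12$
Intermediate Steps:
$H{\left(o,N \right)} = o + N o^{2}$ ($H{\left(o,N \right)} = o^{2} N + o = N o^{2} + o = o + N o^{2}$)
$\frac{l + H{\left(m,w \right)}}{V + 466988} = \frac{-337392 + 494 \left(1 + 578 \cdot 494\right)}{336550 + 466988} = \frac{-337392 + 494 \left(1 + 285532\right)}{803538} = \left(-337392 + 494 \cdot 285533\right) \frac{1}{803538} = \left(-337392 + 141053302\right) \frac{1}{803538} = 140715910 \cdot \frac{1}{803538} = \frac{70357955}{401769}$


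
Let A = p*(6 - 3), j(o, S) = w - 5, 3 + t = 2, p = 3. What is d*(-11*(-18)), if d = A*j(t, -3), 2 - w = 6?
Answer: -16038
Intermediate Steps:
t = -1 (t = -3 + 2 = -1)
w = -4 (w = 2 - 1*6 = 2 - 6 = -4)
j(o, S) = -9 (j(o, S) = -4 - 5 = -9)
A = 9 (A = 3*(6 - 3) = 3*3 = 9)
d = -81 (d = 9*(-9) = -81)
d*(-11*(-18)) = -(-891)*(-18) = -81*198 = -16038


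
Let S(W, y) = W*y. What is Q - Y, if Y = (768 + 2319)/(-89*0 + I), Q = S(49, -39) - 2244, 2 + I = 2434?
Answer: -10108047/2432 ≈ -4156.3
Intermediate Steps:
I = 2432 (I = -2 + 2434 = 2432)
Q = -4155 (Q = 49*(-39) - 2244 = -1911 - 2244 = -4155)
Y = 3087/2432 (Y = (768 + 2319)/(-89*0 + 2432) = 3087/(0 + 2432) = 3087/2432 ≈ 1.2693)
Q - Y = -4155 - 1*3087/2432 = -4155 - 3087/2432 = -10108047/2432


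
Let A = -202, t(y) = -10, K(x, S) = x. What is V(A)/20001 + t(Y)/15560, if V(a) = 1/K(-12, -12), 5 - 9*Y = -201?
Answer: -15098/23341167 ≈ -0.00064684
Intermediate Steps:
Y = 206/9 (Y = 5/9 - 1/9*(-201) = 5/9 + 67/3 = 206/9 ≈ 22.889)
V(a) = -1/12 (V(a) = 1/(-12) = -1/12)
V(A)/20001 + t(Y)/15560 = -1/12/20001 - 10/15560 = -1/12*1/20001 - 10*1/15560 = -1/240012 - 1/1556 = -15098/23341167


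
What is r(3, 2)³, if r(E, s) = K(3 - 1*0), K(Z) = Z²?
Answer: 729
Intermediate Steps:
r(E, s) = 9 (r(E, s) = (3 - 1*0)² = (3 + 0)² = 3² = 9)
r(3, 2)³ = 9³ = 729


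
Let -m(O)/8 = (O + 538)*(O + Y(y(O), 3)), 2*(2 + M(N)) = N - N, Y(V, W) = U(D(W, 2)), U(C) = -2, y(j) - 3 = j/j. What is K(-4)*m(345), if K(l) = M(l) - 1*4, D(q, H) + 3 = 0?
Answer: 14537712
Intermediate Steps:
y(j) = 4 (y(j) = 3 + j/j = 3 + 1 = 4)
D(q, H) = -3 (D(q, H) = -3 + 0 = -3)
Y(V, W) = -2
M(N) = -2 (M(N) = -2 + (N - N)/2 = -2 + (½)*0 = -2 + 0 = -2)
K(l) = -6 (K(l) = -2 - 1*4 = -2 - 4 = -6)
m(O) = -8*(-2 + O)*(538 + O) (m(O) = -8*(O + 538)*(O - 2) = -8*(538 + O)*(-2 + O) = -8*(-2 + O)*(538 + O))
K(-4)*m(345) = -6*(8608 - 4288*345 - 8*345²) = -6*(8608 - 1479360 - 8*119025) = -6*(8608 - 1479360 - 952200) = -6*(-2422952) = 14537712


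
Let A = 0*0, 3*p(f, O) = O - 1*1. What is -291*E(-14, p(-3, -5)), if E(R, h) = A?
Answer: 0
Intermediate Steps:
p(f, O) = -⅓ + O/3 (p(f, O) = (O - 1*1)/3 = (O - 1)/3 = (-1 + O)/3 = -⅓ + O/3)
A = 0
E(R, h) = 0
-291*E(-14, p(-3, -5)) = -291*0 = 0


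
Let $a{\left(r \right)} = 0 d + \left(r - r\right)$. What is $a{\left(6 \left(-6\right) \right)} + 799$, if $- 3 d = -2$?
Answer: $799$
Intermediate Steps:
$d = \frac{2}{3}$ ($d = \left(- \frac{1}{3}\right) \left(-2\right) = \frac{2}{3} \approx 0.66667$)
$a{\left(r \right)} = 0$ ($a{\left(r \right)} = 0 \cdot \frac{2}{3} + \left(r - r\right) = 0 + 0 = 0$)
$a{\left(6 \left(-6\right) \right)} + 799 = 0 + 799 = 799$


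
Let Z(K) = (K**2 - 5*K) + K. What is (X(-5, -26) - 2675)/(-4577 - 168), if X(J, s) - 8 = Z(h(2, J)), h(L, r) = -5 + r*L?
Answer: 2382/4745 ≈ 0.50200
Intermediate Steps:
h(L, r) = -5 + L*r
Z(K) = K**2 - 4*K
X(J, s) = 8 + (-9 + 2*J)*(-5 + 2*J) (X(J, s) = 8 + (-5 + 2*J)*(-4 + (-5 + 2*J)) = 8 + (-5 + 2*J)*(-9 + 2*J) = 8 + (-9 + 2*J)*(-5 + 2*J))
(X(-5, -26) - 2675)/(-4577 - 168) = ((53 - 28*(-5) + 4*(-5)**2) - 2675)/(-4577 - 168) = ((53 + 140 + 4*25) - 2675)/(-4745) = ((53 + 140 + 100) - 2675)*(-1/4745) = (293 - 2675)*(-1/4745) = -2382*(-1/4745) = 2382/4745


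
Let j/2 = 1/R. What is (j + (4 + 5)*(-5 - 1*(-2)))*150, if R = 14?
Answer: -28200/7 ≈ -4028.6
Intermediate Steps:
j = 1/7 (j = 2/14 = 2*(1/14) = 1/7 ≈ 0.14286)
(j + (4 + 5)*(-5 - 1*(-2)))*150 = (1/7 + (4 + 5)*(-5 - 1*(-2)))*150 = (1/7 + 9*(-5 + 2))*150 = (1/7 + 9*(-3))*150 = (1/7 - 27)*150 = -188/7*150 = -28200/7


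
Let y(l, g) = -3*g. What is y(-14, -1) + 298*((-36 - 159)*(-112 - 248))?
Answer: 20919603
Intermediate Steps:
y(-14, -1) + 298*((-36 - 159)*(-112 - 248)) = -3*(-1) + 298*((-36 - 159)*(-112 - 248)) = 3 + 298*(-195*(-360)) = 3 + 298*70200 = 3 + 20919600 = 20919603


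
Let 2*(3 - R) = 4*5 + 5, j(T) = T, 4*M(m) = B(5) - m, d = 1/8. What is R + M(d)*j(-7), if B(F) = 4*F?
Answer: -1417/32 ≈ -44.281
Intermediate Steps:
d = ⅛ (d = 1*(⅛) = ⅛ ≈ 0.12500)
M(m) = 5 - m/4 (M(m) = (4*5 - m)/4 = (20 - m)/4 = 5 - m/4)
R = -19/2 (R = 3 - (4*5 + 5)/2 = 3 - (20 + 5)/2 = 3 - ½*25 = 3 - 25/2 = -19/2 ≈ -9.5000)
R + M(d)*j(-7) = -19/2 + (5 - ¼*⅛)*(-7) = -19/2 + (5 - 1/32)*(-7) = -19/2 + (159/32)*(-7) = -19/2 - 1113/32 = -1417/32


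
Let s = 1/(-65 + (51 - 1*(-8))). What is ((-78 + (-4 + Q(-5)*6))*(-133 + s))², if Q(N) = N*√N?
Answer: 354950956/9 + 261744410*I*√5/3 ≈ 3.9439e+7 + 1.9509e+8*I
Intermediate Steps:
Q(N) = N^(3/2)
s = -⅙ (s = 1/(-65 + (51 + 8)) = 1/(-65 + 59) = 1/(-6) = -⅙ ≈ -0.16667)
((-78 + (-4 + Q(-5)*6))*(-133 + s))² = ((-78 + (-4 + (-5)^(3/2)*6))*(-133 - ⅙))² = ((-78 + (-4 - 5*I*√5*6))*(-799/6))² = ((-78 + (-4 - 30*I*√5))*(-799/6))² = ((-82 - 30*I*√5)*(-799/6))² = (32759/3 + 3995*I*√5)²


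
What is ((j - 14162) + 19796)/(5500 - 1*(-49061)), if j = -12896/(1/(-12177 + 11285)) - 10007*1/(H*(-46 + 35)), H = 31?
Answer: 1308177771/6201767 ≈ 210.94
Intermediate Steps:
j = 3922612119/341 (j = -12896/(1/(-12177 + 11285)) - 10007*1/(31*(-46 + 35)) = -12896/(1/(-892)) - 10007/((-11*31)) = -12896/(-1/892) - 10007/(-341) = -12896*(-892) - 10007*(-1/341) = 11503232 + 10007/341 = 3922612119/341 ≈ 1.1503e+7)
((j - 14162) + 19796)/(5500 - 1*(-49061)) = ((3922612119/341 - 14162) + 19796)/(5500 - 1*(-49061)) = (3917782877/341 + 19796)/(5500 + 49061) = (3924533313/341)/54561 = (3924533313/341)*(1/54561) = 1308177771/6201767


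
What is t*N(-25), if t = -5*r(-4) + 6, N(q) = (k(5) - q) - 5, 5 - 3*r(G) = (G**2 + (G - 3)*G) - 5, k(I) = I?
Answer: 4700/3 ≈ 1566.7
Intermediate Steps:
r(G) = 10/3 - G**2/3 - G*(-3 + G)/3 (r(G) = 5/3 - ((G**2 + (G - 3)*G) - 5)/3 = 5/3 - ((G**2 + (-3 + G)*G) - 5)/3 = 5/3 - ((G**2 + G*(-3 + G)) - 5)/3 = 5/3 - (-5 + G**2 + G*(-3 + G))/3 = 5/3 + (5/3 - G**2/3 - G*(-3 + G)/3) = 10/3 - G**2/3 - G*(-3 + G)/3)
N(q) = -q (N(q) = (5 - q) - 5 = -q)
t = 188/3 (t = -5*(10/3 - 4 - 2/3*(-4)**2) + 6 = -5*(10/3 - 4 - 2/3*16) + 6 = -5*(10/3 - 4 - 32/3) + 6 = -5*(-34/3) + 6 = 170/3 + 6 = 188/3 ≈ 62.667)
t*N(-25) = 188*(-1*(-25))/3 = (188/3)*25 = 4700/3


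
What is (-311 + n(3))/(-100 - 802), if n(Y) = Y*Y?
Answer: 151/451 ≈ 0.33481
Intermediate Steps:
n(Y) = Y²
(-311 + n(3))/(-100 - 802) = (-311 + 3²)/(-100 - 802) = (-311 + 9)/(-902) = -302*(-1/902) = 151/451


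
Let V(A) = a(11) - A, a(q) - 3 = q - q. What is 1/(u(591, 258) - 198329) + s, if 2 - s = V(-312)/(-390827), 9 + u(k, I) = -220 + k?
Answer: 154803666196/77370848709 ≈ 2.0008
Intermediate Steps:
a(q) = 3 (a(q) = 3 + (q - q) = 3 + 0 = 3)
u(k, I) = -229 + k (u(k, I) = -9 + (-220 + k) = -229 + k)
V(A) = 3 - A
s = 781969/390827 (s = 2 - (3 - 1*(-312))/(-390827) = 2 - (3 + 312)*(-1)/390827 = 2 - 315*(-1)/390827 = 2 - 1*(-315/390827) = 2 + 315/390827 = 781969/390827 ≈ 2.0008)
1/(u(591, 258) - 198329) + s = 1/((-229 + 591) - 198329) + 781969/390827 = 1/(362 - 198329) + 781969/390827 = 1/(-197967) + 781969/390827 = -1/197967 + 781969/390827 = 154803666196/77370848709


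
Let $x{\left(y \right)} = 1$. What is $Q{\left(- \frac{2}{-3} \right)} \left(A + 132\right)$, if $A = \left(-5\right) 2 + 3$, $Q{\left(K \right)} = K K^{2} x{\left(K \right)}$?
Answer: $\frac{1000}{27} \approx 37.037$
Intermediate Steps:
$Q{\left(K \right)} = K^{3}$ ($Q{\left(K \right)} = K K^{2} \cdot 1 = K^{3} \cdot 1 = K^{3}$)
$A = -7$ ($A = -10 + 3 = -7$)
$Q{\left(- \frac{2}{-3} \right)} \left(A + 132\right) = \left(- \frac{2}{-3}\right)^{3} \left(-7 + 132\right) = \left(\left(-2\right) \left(- \frac{1}{3}\right)\right)^{3} \cdot 125 = \left(\frac{2}{3}\right)^{3} \cdot 125 = \frac{8}{27} \cdot 125 = \frac{1000}{27}$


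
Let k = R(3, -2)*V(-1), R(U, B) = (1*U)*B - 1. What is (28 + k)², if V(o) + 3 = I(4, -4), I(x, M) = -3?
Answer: 4900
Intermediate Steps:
R(U, B) = -1 + B*U (R(U, B) = U*B - 1 = B*U - 1 = -1 + B*U)
V(o) = -6 (V(o) = -3 - 3 = -6)
k = 42 (k = (-1 - 2*3)*(-6) = (-1 - 6)*(-6) = -7*(-6) = 42)
(28 + k)² = (28 + 42)² = 70² = 4900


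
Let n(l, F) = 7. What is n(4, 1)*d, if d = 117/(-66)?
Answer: -273/22 ≈ -12.409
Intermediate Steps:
d = -39/22 (d = 117*(-1/66) = -39/22 ≈ -1.7727)
n(4, 1)*d = 7*(-39/22) = -273/22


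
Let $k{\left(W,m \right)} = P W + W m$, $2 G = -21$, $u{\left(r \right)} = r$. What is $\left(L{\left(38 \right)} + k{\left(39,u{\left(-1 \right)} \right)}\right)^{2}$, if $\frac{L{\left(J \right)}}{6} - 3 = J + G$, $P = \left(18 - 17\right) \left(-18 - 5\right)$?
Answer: $567009$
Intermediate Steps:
$P = -23$ ($P = 1 \left(-23\right) = -23$)
$G = - \frac{21}{2}$ ($G = \frac{1}{2} \left(-21\right) = - \frac{21}{2} \approx -10.5$)
$L{\left(J \right)} = -45 + 6 J$ ($L{\left(J \right)} = 18 + 6 \left(J - \frac{21}{2}\right) = 18 + 6 \left(- \frac{21}{2} + J\right) = 18 + \left(-63 + 6 J\right) = -45 + 6 J$)
$k{\left(W,m \right)} = - 23 W + W m$
$\left(L{\left(38 \right)} + k{\left(39,u{\left(-1 \right)} \right)}\right)^{2} = \left(\left(-45 + 6 \cdot 38\right) + 39 \left(-23 - 1\right)\right)^{2} = \left(\left(-45 + 228\right) + 39 \left(-24\right)\right)^{2} = \left(183 - 936\right)^{2} = \left(-753\right)^{2} = 567009$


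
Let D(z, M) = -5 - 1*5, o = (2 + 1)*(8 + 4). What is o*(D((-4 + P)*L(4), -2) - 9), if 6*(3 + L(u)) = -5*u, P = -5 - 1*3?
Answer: -684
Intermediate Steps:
P = -8 (P = -5 - 3 = -8)
o = 36 (o = 3*12 = 36)
L(u) = -3 - 5*u/6 (L(u) = -3 + (-5*u)/6 = -3 - 5*u/6)
D(z, M) = -10 (D(z, M) = -5 - 5 = -10)
o*(D((-4 + P)*L(4), -2) - 9) = 36*(-10 - 9) = 36*(-19) = -684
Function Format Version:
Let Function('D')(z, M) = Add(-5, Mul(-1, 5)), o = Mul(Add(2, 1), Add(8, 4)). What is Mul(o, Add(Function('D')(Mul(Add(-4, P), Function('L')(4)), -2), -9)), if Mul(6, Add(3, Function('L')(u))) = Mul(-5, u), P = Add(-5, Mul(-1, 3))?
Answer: -684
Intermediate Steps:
P = -8 (P = Add(-5, -3) = -8)
o = 36 (o = Mul(3, 12) = 36)
Function('L')(u) = Add(-3, Mul(Rational(-5, 6), u)) (Function('L')(u) = Add(-3, Mul(Rational(1, 6), Mul(-5, u))) = Add(-3, Mul(Rational(-5, 6), u)))
Function('D')(z, M) = -10 (Function('D')(z, M) = Add(-5, -5) = -10)
Mul(o, Add(Function('D')(Mul(Add(-4, P), Function('L')(4)), -2), -9)) = Mul(36, Add(-10, -9)) = Mul(36, -19) = -684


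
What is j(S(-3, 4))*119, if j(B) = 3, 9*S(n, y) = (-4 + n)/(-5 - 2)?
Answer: 357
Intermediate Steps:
S(n, y) = 4/63 - n/63 (S(n, y) = ((-4 + n)/(-5 - 2))/9 = ((-4 + n)/(-7))/9 = ((-4 + n)*(-⅐))/9 = (4/7 - n/7)/9 = 4/63 - n/63)
j(S(-3, 4))*119 = 3*119 = 357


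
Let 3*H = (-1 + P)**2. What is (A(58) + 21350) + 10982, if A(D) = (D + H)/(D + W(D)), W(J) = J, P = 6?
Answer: 11251735/348 ≈ 32333.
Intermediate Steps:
H = 25/3 (H = (-1 + 6)**2/3 = (1/3)*5**2 = (1/3)*25 = 25/3 ≈ 8.3333)
A(D) = (25/3 + D)/(2*D) (A(D) = (D + 25/3)/(D + D) = (25/3 + D)/((2*D)) = (25/3 + D)*(1/(2*D)) = (25/3 + D)/(2*D))
(A(58) + 21350) + 10982 = ((1/6)*(25 + 3*58)/58 + 21350) + 10982 = ((1/6)*(1/58)*(25 + 174) + 21350) + 10982 = ((1/6)*(1/58)*199 + 21350) + 10982 = (199/348 + 21350) + 10982 = 7429999/348 + 10982 = 11251735/348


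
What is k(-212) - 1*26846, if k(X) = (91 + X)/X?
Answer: -5691231/212 ≈ -26845.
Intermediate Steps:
k(X) = (91 + X)/X
k(-212) - 1*26846 = (91 - 212)/(-212) - 1*26846 = -1/212*(-121) - 26846 = 121/212 - 26846 = -5691231/212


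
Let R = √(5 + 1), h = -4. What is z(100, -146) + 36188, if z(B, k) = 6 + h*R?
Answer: 36194 - 4*√6 ≈ 36184.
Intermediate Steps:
R = √6 ≈ 2.4495
z(B, k) = 6 - 4*√6
z(100, -146) + 36188 = (6 - 4*√6) + 36188 = 36194 - 4*√6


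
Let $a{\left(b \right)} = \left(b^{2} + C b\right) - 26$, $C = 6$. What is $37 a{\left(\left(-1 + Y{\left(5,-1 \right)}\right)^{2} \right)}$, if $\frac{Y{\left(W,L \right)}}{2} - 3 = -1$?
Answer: $4033$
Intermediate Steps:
$Y{\left(W,L \right)} = 4$ ($Y{\left(W,L \right)} = 6 + 2 \left(-1\right) = 6 - 2 = 4$)
$a{\left(b \right)} = -26 + b^{2} + 6 b$ ($a{\left(b \right)} = \left(b^{2} + 6 b\right) - 26 = -26 + b^{2} + 6 b$)
$37 a{\left(\left(-1 + Y{\left(5,-1 \right)}\right)^{2} \right)} = 37 \left(-26 + \left(\left(-1 + 4\right)^{2}\right)^{2} + 6 \left(-1 + 4\right)^{2}\right) = 37 \left(-26 + \left(3^{2}\right)^{2} + 6 \cdot 3^{2}\right) = 37 \left(-26 + 9^{2} + 6 \cdot 9\right) = 37 \left(-26 + 81 + 54\right) = 37 \cdot 109 = 4033$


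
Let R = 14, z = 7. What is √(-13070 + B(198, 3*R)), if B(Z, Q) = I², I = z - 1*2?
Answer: I*√13045 ≈ 114.21*I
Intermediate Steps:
I = 5 (I = 7 - 1*2 = 7 - 2 = 5)
B(Z, Q) = 25 (B(Z, Q) = 5² = 25)
√(-13070 + B(198, 3*R)) = √(-13070 + 25) = √(-13045) = I*√13045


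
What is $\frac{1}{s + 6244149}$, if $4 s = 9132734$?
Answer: $\frac{2}{17054665} \approx 1.1727 \cdot 10^{-7}$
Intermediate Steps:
$s = \frac{4566367}{2}$ ($s = \frac{1}{4} \cdot 9132734 = \frac{4566367}{2} \approx 2.2832 \cdot 10^{6}$)
$\frac{1}{s + 6244149} = \frac{1}{\frac{4566367}{2} + 6244149} = \frac{1}{\frac{17054665}{2}} = \frac{2}{17054665}$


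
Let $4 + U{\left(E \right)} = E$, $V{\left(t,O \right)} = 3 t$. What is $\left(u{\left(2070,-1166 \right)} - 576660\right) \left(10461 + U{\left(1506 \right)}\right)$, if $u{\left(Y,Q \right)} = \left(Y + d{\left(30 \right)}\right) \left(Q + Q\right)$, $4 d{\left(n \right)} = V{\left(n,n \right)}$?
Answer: $-65274554310$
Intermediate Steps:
$d{\left(n \right)} = \frac{3 n}{4}$
$u{\left(Y,Q \right)} = 2 Q \left(\frac{45}{2} + Y\right)$ ($u{\left(Y,Q \right)} = \left(Y + \frac{3}{4} \cdot 30\right) \left(Q + Q\right) = \left(Y + \frac{45}{2}\right) 2 Q = \left(\frac{45}{2} + Y\right) 2 Q = 2 Q \left(\frac{45}{2} + Y\right)$)
$U{\left(E \right)} = -4 + E$
$\left(u{\left(2070,-1166 \right)} - 576660\right) \left(10461 + U{\left(1506 \right)}\right) = \left(- 1166 \left(45 + 2 \cdot 2070\right) - 576660\right) \left(10461 + \left(-4 + 1506\right)\right) = \left(- 1166 \left(45 + 4140\right) - 576660\right) \left(10461 + 1502\right) = \left(\left(-1166\right) 4185 - 576660\right) 11963 = \left(-4879710 - 576660\right) 11963 = \left(-5456370\right) 11963 = -65274554310$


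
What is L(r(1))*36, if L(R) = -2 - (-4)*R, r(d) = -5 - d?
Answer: -936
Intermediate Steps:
L(R) = -2 + 4*R
L(r(1))*36 = (-2 + 4*(-5 - 1*1))*36 = (-2 + 4*(-5 - 1))*36 = (-2 + 4*(-6))*36 = (-2 - 24)*36 = -26*36 = -936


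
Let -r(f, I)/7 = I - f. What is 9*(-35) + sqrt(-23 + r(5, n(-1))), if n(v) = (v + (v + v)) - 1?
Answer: -315 + 2*sqrt(10) ≈ -308.68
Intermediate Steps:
n(v) = -1 + 3*v (n(v) = (v + 2*v) - 1 = 3*v - 1 = -1 + 3*v)
r(f, I) = -7*I + 7*f (r(f, I) = -7*(I - f) = -7*I + 7*f)
9*(-35) + sqrt(-23 + r(5, n(-1))) = 9*(-35) + sqrt(-23 + (-7*(-1 + 3*(-1)) + 7*5)) = -315 + sqrt(-23 + (-7*(-1 - 3) + 35)) = -315 + sqrt(-23 + (-7*(-4) + 35)) = -315 + sqrt(-23 + (28 + 35)) = -315 + sqrt(-23 + 63) = -315 + sqrt(40) = -315 + 2*sqrt(10)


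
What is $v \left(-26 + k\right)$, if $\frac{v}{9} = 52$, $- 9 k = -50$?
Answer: $-9568$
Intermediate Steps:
$k = \frac{50}{9}$ ($k = \left(- \frac{1}{9}\right) \left(-50\right) = \frac{50}{9} \approx 5.5556$)
$v = 468$ ($v = 9 \cdot 52 = 468$)
$v \left(-26 + k\right) = 468 \left(-26 + \frac{50}{9}\right) = 468 \left(- \frac{184}{9}\right) = -9568$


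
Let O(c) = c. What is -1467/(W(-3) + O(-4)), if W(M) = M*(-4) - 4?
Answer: -1467/4 ≈ -366.75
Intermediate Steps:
W(M) = -4 - 4*M (W(M) = -4*M - 4 = -4 - 4*M)
-1467/(W(-3) + O(-4)) = -1467/((-4 - 4*(-3)) - 4) = -1467/((-4 + 12) - 4) = -1467/(8 - 4) = -1467/4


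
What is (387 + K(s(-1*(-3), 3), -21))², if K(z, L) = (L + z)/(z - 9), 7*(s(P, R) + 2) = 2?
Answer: 94633984/625 ≈ 1.5141e+5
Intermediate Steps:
s(P, R) = -12/7 (s(P, R) = -2 + (⅐)*2 = -2 + 2/7 = -12/7)
K(z, L) = (L + z)/(-9 + z)
(387 + K(s(-1*(-3), 3), -21))² = (387 + (-21 - 12/7)/(-9 - 12/7))² = (387 - 159/7/(-75/7))² = (387 - 7/75*(-159/7))² = (387 + 53/25)² = (9728/25)² = 94633984/625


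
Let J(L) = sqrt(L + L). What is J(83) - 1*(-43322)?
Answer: 43322 + sqrt(166) ≈ 43335.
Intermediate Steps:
J(L) = sqrt(2)*sqrt(L) (J(L) = sqrt(2*L) = sqrt(2)*sqrt(L))
J(83) - 1*(-43322) = sqrt(2)*sqrt(83) - 1*(-43322) = sqrt(166) + 43322 = 43322 + sqrt(166)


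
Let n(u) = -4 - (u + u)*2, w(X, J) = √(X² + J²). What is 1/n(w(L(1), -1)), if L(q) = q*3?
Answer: 1/36 - √10/36 ≈ -0.060063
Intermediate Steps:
L(q) = 3*q
w(X, J) = √(J² + X²)
n(u) = -4 - 4*u (n(u) = -4 - 2*u*2 = -4 - 4*u)
1/n(w(L(1), -1)) = 1/(-4 - 4*√((-1)² + (3*1)²)) = 1/(-4 - 4*√(1 + 3²)) = 1/(-4 - 4*√(1 + 9)) = 1/(-4 - 4*√10)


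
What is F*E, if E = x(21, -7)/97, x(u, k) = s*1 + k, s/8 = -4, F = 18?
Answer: -702/97 ≈ -7.2371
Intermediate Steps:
s = -32 (s = 8*(-4) = -32)
x(u, k) = -32 + k (x(u, k) = -32*1 + k = -32 + k)
E = -39/97 (E = (-32 - 7)/97 = -39*1/97 = -39/97 ≈ -0.40206)
F*E = 18*(-39/97) = -702/97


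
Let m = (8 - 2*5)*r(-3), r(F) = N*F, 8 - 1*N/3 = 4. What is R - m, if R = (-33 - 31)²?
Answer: 4024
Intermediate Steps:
N = 12 (N = 24 - 3*4 = 24 - 12 = 12)
r(F) = 12*F
m = 72 (m = (8 - 2*5)*(12*(-3)) = (8 - 1*10)*(-36) = (8 - 10)*(-36) = -2*(-36) = 72)
R = 4096 (R = (-64)² = 4096)
R - m = 4096 - 1*72 = 4096 - 72 = 4024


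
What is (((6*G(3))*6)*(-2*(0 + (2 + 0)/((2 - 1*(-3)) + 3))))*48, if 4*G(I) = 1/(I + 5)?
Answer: -27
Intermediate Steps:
G(I) = 1/(4*(5 + I)) (G(I) = 1/(4*(I + 5)) = 1/(4*(5 + I)))
(((6*G(3))*6)*(-2*(0 + (2 + 0)/((2 - 1*(-3)) + 3))))*48 = (((6*(1/(4*(5 + 3))))*6)*(-2*(0 + (2 + 0)/((2 - 1*(-3)) + 3))))*48 = (((6*((¼)/8))*6)*(-2*(0 + 2/((2 + 3) + 3))))*48 = (((6*((¼)*(⅛)))*6)*(-2*(0 + 2/(5 + 3))))*48 = (((6*(1/32))*6)*(-2*(0 + 2/8)))*48 = (((3/16)*6)*(-2*(0 + 2*(⅛))))*48 = (9*(-2*(0 + ¼))/8)*48 = (9*(-2*¼)/8)*48 = ((9/8)*(-½))*48 = -9/16*48 = -27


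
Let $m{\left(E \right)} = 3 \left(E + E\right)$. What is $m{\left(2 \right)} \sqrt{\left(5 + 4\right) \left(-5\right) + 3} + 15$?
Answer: $15 + 12 i \sqrt{42} \approx 15.0 + 77.769 i$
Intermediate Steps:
$m{\left(E \right)} = 6 E$ ($m{\left(E \right)} = 3 \cdot 2 E = 6 E$)
$m{\left(2 \right)} \sqrt{\left(5 + 4\right) \left(-5\right) + 3} + 15 = 6 \cdot 2 \sqrt{\left(5 + 4\right) \left(-5\right) + 3} + 15 = 12 \sqrt{9 \left(-5\right) + 3} + 15 = 12 \sqrt{-45 + 3} + 15 = 12 \sqrt{-42} + 15 = 12 i \sqrt{42} + 15 = 15 + 12 i \sqrt{42}$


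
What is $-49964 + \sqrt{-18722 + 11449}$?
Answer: $-49964 + i \sqrt{7273} \approx -49964.0 + 85.282 i$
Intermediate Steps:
$-49964 + \sqrt{-18722 + 11449} = -49964 + \sqrt{-7273} = -49964 + i \sqrt{7273}$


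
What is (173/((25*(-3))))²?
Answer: 29929/5625 ≈ 5.3207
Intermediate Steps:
(173/((25*(-3))))² = (173/(-75))² = (173*(-1/75))² = (-173/75)² = 29929/5625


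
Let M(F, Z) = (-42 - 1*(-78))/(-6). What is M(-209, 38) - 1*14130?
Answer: -14136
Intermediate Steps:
M(F, Z) = -6 (M(F, Z) = (-42 + 78)*(-⅙) = 36*(-⅙) = -6)
M(-209, 38) - 1*14130 = -6 - 1*14130 = -6 - 14130 = -14136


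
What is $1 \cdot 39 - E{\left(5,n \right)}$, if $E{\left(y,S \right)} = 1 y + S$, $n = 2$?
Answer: $32$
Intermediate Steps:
$E{\left(y,S \right)} = S + y$ ($E{\left(y,S \right)} = y + S = S + y$)
$1 \cdot 39 - E{\left(5,n \right)} = 1 \cdot 39 - \left(2 + 5\right) = 39 - 7 = 32$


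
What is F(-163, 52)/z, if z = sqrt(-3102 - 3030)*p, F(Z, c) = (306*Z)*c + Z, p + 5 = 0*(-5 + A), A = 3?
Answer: -2593819*I*sqrt(1533)/15330 ≈ -6624.7*I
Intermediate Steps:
p = -5 (p = -5 + 0*(-5 + 3) = -5 + 0*(-2) = -5 + 0 = -5)
F(Z, c) = Z + 306*Z*c (F(Z, c) = 306*Z*c + Z = Z + 306*Z*c)
z = -10*I*sqrt(1533) (z = sqrt(-3102 - 3030)*(-5) = sqrt(-6132)*(-5) = (2*I*sqrt(1533))*(-5) = -10*I*sqrt(1533) ≈ -391.54*I)
F(-163, 52)/z = (-163*(1 + 306*52))/((-10*I*sqrt(1533))) = (-163*(1 + 15912))*(I*sqrt(1533)/15330) = (-163*15913)*(I*sqrt(1533)/15330) = -2593819*I*sqrt(1533)/15330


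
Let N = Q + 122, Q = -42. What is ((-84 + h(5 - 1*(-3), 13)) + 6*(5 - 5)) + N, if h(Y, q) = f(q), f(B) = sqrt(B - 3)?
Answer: -4 + sqrt(10) ≈ -0.83772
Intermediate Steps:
f(B) = sqrt(-3 + B)
h(Y, q) = sqrt(-3 + q)
N = 80 (N = -42 + 122 = 80)
((-84 + h(5 - 1*(-3), 13)) + 6*(5 - 5)) + N = ((-84 + sqrt(-3 + 13)) + 6*(5 - 5)) + 80 = ((-84 + sqrt(10)) + 6*0) + 80 = ((-84 + sqrt(10)) + 0) + 80 = (-84 + sqrt(10)) + 80 = -4 + sqrt(10)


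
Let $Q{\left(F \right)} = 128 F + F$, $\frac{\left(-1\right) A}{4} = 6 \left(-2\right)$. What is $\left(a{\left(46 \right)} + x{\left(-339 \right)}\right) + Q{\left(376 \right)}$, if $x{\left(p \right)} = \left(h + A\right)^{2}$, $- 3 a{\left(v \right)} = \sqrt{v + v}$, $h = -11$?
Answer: $49873 - \frac{2 \sqrt{23}}{3} \approx 49870.0$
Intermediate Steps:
$A = 48$ ($A = - 4 \cdot 6 \left(-2\right) = \left(-4\right) \left(-12\right) = 48$)
$a{\left(v \right)} = - \frac{\sqrt{2} \sqrt{v}}{3}$ ($a{\left(v \right)} = - \frac{\sqrt{v + v}}{3} = - \frac{\sqrt{2 v}}{3} = - \frac{\sqrt{2} \sqrt{v}}{3}$)
$x{\left(p \right)} = 1369$ ($x{\left(p \right)} = \left(-11 + 48\right)^{2} = 37^{2} = 1369$)
$Q{\left(F \right)} = 129 F$
$\left(a{\left(46 \right)} + x{\left(-339 \right)}\right) + Q{\left(376 \right)} = \left(- \frac{\sqrt{2} \sqrt{46}}{3} + 1369\right) + 129 \cdot 376 = \left(- \frac{2 \sqrt{23}}{3} + 1369\right) + 48504 = \left(1369 - \frac{2 \sqrt{23}}{3}\right) + 48504 = 49873 - \frac{2 \sqrt{23}}{3}$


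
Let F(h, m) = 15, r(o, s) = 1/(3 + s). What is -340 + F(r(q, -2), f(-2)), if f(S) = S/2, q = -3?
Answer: -325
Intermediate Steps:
f(S) = S/2 (f(S) = S*(½) = S/2)
-340 + F(r(q, -2), f(-2)) = -340 + 15 = -325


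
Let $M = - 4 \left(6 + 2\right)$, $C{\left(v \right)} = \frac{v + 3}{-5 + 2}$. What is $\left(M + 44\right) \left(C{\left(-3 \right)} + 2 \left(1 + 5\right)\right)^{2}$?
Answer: $1728$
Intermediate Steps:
$C{\left(v \right)} = -1 - \frac{v}{3}$ ($C{\left(v \right)} = \frac{3 + v}{-3} = \left(3 + v\right) \left(- \frac{1}{3}\right) = -1 - \frac{v}{3}$)
$M = -32$ ($M = \left(-4\right) 8 = -32$)
$\left(M + 44\right) \left(C{\left(-3 \right)} + 2 \left(1 + 5\right)\right)^{2} = \left(-32 + 44\right) \left(\left(-1 - -1\right) + 2 \left(1 + 5\right)\right)^{2} = 12 \left(\left(-1 + 1\right) + 2 \cdot 6\right)^{2} = 12 \left(0 + 12\right)^{2} = 12 \cdot 12^{2} = 12 \cdot 144 = 1728$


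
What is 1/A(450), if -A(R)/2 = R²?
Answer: -1/405000 ≈ -2.4691e-6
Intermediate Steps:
A(R) = -2*R²
1/A(450) = 1/(-2*450²) = 1/(-2*202500) = 1/(-405000) = -1/405000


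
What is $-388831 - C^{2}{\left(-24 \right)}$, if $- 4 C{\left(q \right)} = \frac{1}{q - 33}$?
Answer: $- \frac{20212990705}{51984} \approx -3.8883 \cdot 10^{5}$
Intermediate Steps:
$C{\left(q \right)} = - \frac{1}{4 \left(-33 + q\right)}$ ($C{\left(q \right)} = - \frac{1}{4 \left(q - 33\right)} = - \frac{1}{4 \left(-33 + q\right)}$)
$-388831 - C^{2}{\left(-24 \right)} = -388831 - \left(- \frac{1}{-132 + 4 \left(-24\right)}\right)^{2} = -388831 - \left(- \frac{1}{-132 - 96}\right)^{2} = -388831 - \left(- \frac{1}{-228}\right)^{2} = -388831 - \left(\left(-1\right) \left(- \frac{1}{228}\right)\right)^{2} = -388831 - \left(\frac{1}{228}\right)^{2} = -388831 - \frac{1}{51984} = - \frac{20212990705}{51984}$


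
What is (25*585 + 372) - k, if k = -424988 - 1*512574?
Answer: 952559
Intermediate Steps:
k = -937562 (k = -424988 - 512574 = -937562)
(25*585 + 372) - k = (25*585 + 372) - 1*(-937562) = (14625 + 372) + 937562 = 14997 + 937562 = 952559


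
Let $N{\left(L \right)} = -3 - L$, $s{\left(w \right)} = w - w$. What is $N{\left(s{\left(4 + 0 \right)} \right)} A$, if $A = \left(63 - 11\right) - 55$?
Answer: $9$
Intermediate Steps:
$s{\left(w \right)} = 0$
$A = -3$ ($A = 52 - 55 = -3$)
$N{\left(s{\left(4 + 0 \right)} \right)} A = \left(-3 - 0\right) \left(-3\right) = \left(-3 + 0\right) \left(-3\right) = \left(-3\right) \left(-3\right) = 9$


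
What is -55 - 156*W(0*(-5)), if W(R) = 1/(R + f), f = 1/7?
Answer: -1147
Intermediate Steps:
f = ⅐ ≈ 0.14286
W(R) = 1/(⅐ + R) (W(R) = 1/(R + ⅐) = 1/(⅐ + R))
-55 - 156*W(0*(-5)) = -55 - 1092/(1 + 7*(0*(-5))) = -55 - 1092/(1 + 7*0) = -55 - 1092/(1 + 0) = -55 - 1092/1 = -55 - 1092 = -1147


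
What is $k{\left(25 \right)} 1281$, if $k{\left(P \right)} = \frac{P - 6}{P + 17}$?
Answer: $\frac{1159}{2} \approx 579.5$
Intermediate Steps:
$k{\left(P \right)} = \frac{-6 + P}{17 + P}$
$k{\left(25 \right)} 1281 = \frac{-6 + 25}{17 + 25} \cdot 1281 = \frac{1}{42} \cdot 19 \cdot 1281 = \frac{19}{42} \cdot 1281 = \frac{1159}{2}$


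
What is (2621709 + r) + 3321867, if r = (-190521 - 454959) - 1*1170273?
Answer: 4127823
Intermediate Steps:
r = -1815753 (r = -645480 - 1170273 = -1815753)
(2621709 + r) + 3321867 = (2621709 - 1815753) + 3321867 = 805956 + 3321867 = 4127823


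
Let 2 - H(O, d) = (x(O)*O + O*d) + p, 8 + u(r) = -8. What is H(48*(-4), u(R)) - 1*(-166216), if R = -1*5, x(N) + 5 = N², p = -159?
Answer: 7240233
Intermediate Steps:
x(N) = -5 + N²
R = -5
u(r) = -16 (u(r) = -8 - 8 = -16)
H(O, d) = 161 - O*d - O*(-5 + O²) (H(O, d) = 2 - (((-5 + O²)*O + O*d) - 159) = 2 - ((O*(-5 + O²) + O*d) - 159) = 2 - ((O*d + O*(-5 + O²)) - 159) = 2 - (-159 + O*d + O*(-5 + O²)) = 2 + (159 - O*d - O*(-5 + O²)) = 161 - O*d - O*(-5 + O²))
H(48*(-4), u(R)) - 1*(-166216) = (161 - 1*48*(-4)*(-16) - 48*(-4)*(-5 + (48*(-4))²)) - 1*(-166216) = (161 - 1*(-192)*(-16) - 1*(-192)*(-5 + (-192)²)) + 166216 = (161 - 3072 - 1*(-192)*(-5 + 36864)) + 166216 = (161 - 3072 - 1*(-192)*36859) + 166216 = (161 - 3072 + 7076928) + 166216 = 7074017 + 166216 = 7240233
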